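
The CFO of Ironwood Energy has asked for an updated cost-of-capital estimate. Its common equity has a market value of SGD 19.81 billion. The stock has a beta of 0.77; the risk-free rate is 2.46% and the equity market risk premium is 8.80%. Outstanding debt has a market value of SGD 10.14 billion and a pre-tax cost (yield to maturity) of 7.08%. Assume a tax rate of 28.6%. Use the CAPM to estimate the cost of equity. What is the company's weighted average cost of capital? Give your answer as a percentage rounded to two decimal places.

Cost of equity via CAPM: Re = 2.46% + 0.77 × 8.8% = 9.2360%.
Total capital V = 19.81 + 10.14 = 29.95.
Equity: weight = 19.81/29.95 = 0.6614; cost = 9.236%.
Debt: weight = 10.14/29.95 = 0.3386; after-tax cost = 7.08% × (1 − 28.6%) = 5.0551%.
WACC = 0.6614 × 9.2360% + 0.3386 × 5.0551% = 7.8205%.

7.82%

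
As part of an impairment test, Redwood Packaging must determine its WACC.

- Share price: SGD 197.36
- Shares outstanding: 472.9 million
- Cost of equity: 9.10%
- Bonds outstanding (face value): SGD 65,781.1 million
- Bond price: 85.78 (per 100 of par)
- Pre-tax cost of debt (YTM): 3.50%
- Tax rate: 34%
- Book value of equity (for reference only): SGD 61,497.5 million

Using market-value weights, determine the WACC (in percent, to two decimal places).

Market value of equity E = 197.36 × 472.9m = 93331.544m. Market value of debt D = 65781.1m × 85.78/100 = 56427.02758m.
Total capital V = 93331.544 + 56427.02758 = 149758.57158.
Equity: weight = 93331.544/149758.57158 = 0.6232; cost = 9.1%.
Bonds outstanding: weight = 56427.02758/149758.57158 = 0.3768; after-tax cost = 3.5% × (1 − 34%) = 2.3100%.
WACC = 0.6232 × 9.1000% + 0.3768 × 2.3100% = 6.5416%.

6.54%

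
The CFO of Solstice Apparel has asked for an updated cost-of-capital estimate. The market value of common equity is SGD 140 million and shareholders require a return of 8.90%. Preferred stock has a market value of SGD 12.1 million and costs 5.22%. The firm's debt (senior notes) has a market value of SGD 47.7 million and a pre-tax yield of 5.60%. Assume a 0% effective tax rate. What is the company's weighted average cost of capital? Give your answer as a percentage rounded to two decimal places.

Total capital V = 140 + 12.1 + 47.7 = 199.8.
Equity: weight = 140/199.8 = 0.7007; cost = 8.9%.
Preferred: weight = 12.1/199.8 = 0.0606; cost = 5.22%.
Senior notes: weight = 47.7/199.8 = 0.2387; after-tax cost = 5.6% × (1 − 0%) = 5.6000%.
WACC = 0.7007 × 8.9000% + 0.0606 × 5.2200% + 0.2387 × 5.6000% = 7.8893%.

7.89%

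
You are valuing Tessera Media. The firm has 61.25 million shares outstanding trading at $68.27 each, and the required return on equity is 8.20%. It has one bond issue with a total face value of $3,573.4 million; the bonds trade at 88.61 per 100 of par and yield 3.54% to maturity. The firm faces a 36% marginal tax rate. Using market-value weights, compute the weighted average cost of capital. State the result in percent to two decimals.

Market value of equity E = 68.27 × 61.25m = 4181.5375m. Market value of debt D = 3573.4m × 88.61/100 = 3166.38974m.
Total capital V = 4181.5375 + 3166.38974 = 7347.92724.
Equity: weight = 4181.5375/7347.92724 = 0.5691; cost = 8.2%.
Bonds outstanding: weight = 3166.38974/7347.92724 = 0.4309; after-tax cost = 3.54% × (1 − 36%) = 2.2656%.
WACC = 0.5691 × 8.2000% + 0.4309 × 2.2656% = 5.6427%.

5.64%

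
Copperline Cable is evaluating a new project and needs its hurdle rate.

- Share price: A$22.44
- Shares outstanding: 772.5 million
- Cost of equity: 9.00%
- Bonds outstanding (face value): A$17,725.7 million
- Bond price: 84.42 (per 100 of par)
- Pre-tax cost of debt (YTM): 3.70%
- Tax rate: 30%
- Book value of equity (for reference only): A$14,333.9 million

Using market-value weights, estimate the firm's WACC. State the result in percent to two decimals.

6.03%

Market value of equity E = 22.44 × 772.5m = 17334.9m. Market value of debt D = 17725.7m × 84.42/100 = 14964.03594m.
Total capital V = 17334.9 + 14964.03594 = 32298.93594.
Equity: weight = 17334.9/32298.93594 = 0.5367; cost = 9%.
Bonds outstanding: weight = 14964.03594/32298.93594 = 0.4633; after-tax cost = 3.7% × (1 − 30%) = 2.5900%.
WACC = 0.5367 × 9.0000% + 0.4633 × 2.5900% = 6.0303%.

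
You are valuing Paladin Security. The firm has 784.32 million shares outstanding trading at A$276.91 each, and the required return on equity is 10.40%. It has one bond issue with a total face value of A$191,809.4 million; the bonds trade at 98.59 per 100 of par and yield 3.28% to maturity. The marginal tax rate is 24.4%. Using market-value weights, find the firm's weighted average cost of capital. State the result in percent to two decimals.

6.71%

Market value of equity E = 276.91 × 784.32m = 217186.0512m. Market value of debt D = 191809.4m × 98.59/100 = 189104.88746m.
Total capital V = 217186.0512 + 189104.88746 = 406290.93866.
Equity: weight = 217186.0512/406290.93866 = 0.5346; cost = 10.4%.
Bonds outstanding: weight = 189104.88746/406290.93866 = 0.4654; after-tax cost = 3.28% × (1 − 24.4%) = 2.4797%.
WACC = 0.5346 × 10.4000% + 0.4654 × 2.4797% = 6.7136%.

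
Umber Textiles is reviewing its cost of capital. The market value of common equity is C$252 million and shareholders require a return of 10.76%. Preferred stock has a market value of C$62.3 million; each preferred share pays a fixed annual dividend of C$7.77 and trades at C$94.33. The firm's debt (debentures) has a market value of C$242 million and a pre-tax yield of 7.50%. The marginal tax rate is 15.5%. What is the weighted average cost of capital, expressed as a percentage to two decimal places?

8.55%

Cost of preferred: Rp = 7.77 / 94.33 = 8.2370%.
Total capital V = 252 + 62.3 + 242 = 556.3.
Equity: weight = 252/556.3 = 0.4530; cost = 10.76%.
Preferred: weight = 62.3/556.3 = 0.1120; cost = 8.237%.
Debentures: weight = 242/556.3 = 0.4350; after-tax cost = 7.5% × (1 − 15.5%) = 6.3375%.
WACC = 0.4530 × 10.7600% + 0.1120 × 8.2370% + 0.4350 × 6.3375% = 8.5536%.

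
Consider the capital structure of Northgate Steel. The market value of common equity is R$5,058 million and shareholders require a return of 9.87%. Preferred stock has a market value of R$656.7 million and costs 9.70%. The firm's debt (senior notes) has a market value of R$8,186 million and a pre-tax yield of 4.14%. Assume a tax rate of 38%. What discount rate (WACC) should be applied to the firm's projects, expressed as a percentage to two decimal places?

5.56%

Total capital V = 5058 + 656.7 + 8186 = 13900.7.
Equity: weight = 5058/13900.7 = 0.3639; cost = 9.87%.
Preferred: weight = 656.7/13900.7 = 0.0472; cost = 9.7%.
Senior notes: weight = 8186/13900.7 = 0.5889; after-tax cost = 4.14% × (1 − 38%) = 2.5668%.
WACC = 0.3639 × 9.8700% + 0.0472 × 9.7000% + 0.5889 × 2.5668% = 5.5612%.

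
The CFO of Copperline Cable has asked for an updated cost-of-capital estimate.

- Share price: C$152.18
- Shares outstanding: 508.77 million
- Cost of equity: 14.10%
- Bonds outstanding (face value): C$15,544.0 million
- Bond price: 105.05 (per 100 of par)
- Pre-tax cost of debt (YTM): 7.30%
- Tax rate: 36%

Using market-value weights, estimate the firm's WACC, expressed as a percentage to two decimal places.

12.46%

Market value of equity E = 152.18 × 508.77m = 77424.6186m. Market value of debt D = 15544m × 105.05/100 = 16328.972m.
Total capital V = 77424.6186 + 16328.972 = 93753.5906.
Equity: weight = 77424.6186/93753.5906 = 0.8258; cost = 14.1%.
Bonds outstanding: weight = 16328.972/93753.5906 = 0.1742; after-tax cost = 7.3% × (1 − 36%) = 4.6720%.
WACC = 0.8258 × 14.1000% + 0.1742 × 4.6720% = 12.4579%.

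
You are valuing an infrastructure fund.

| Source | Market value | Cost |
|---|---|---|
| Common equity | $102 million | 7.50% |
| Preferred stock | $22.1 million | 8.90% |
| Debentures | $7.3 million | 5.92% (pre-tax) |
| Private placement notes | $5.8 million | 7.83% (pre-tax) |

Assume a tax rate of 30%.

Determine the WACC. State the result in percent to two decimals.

7.46%

Total capital V = 102 + 22.1 + 7.3 + 5.8 = 137.2.
Equity: weight = 102/137.2 = 0.7434; cost = 7.5%.
Preferred: weight = 22.1/137.2 = 0.1611; cost = 8.9%.
Debentures: weight = 7.3/137.2 = 0.0532; after-tax cost = 5.92% × (1 − 30%) = 4.1440%.
Private placement notes: weight = 5.8/137.2 = 0.0423; after-tax cost = 7.83% × (1 − 30%) = 5.4810%.
WACC = 0.7434 × 7.5000% + 0.1611 × 8.9000% + 0.0532 × 4.1440% + 0.0423 × 5.4810% = 7.4616%.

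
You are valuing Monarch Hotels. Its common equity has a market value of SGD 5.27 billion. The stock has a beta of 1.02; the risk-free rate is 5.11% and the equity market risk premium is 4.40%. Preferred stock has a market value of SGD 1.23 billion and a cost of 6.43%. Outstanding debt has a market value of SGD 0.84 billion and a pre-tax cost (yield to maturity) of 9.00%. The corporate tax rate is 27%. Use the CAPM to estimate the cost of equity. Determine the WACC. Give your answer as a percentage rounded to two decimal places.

Cost of equity via CAPM: Re = 5.11% + 1.02 × 4.4% = 9.5980%.
Total capital V = 5.27 + 1.23 + 0.84 = 7.34.
Equity: weight = 5.27/7.34 = 0.7180; cost = 9.598%.
Preferred: weight = 1.23/7.34 = 0.1676; cost = 6.43%.
Debt: weight = 0.84/7.34 = 0.1144; after-tax cost = 9% × (1 − 27%) = 6.5700%.
WACC = 0.7180 × 9.5980% + 0.1676 × 6.4300% + 0.1144 × 6.5700% = 8.7206%.

8.72%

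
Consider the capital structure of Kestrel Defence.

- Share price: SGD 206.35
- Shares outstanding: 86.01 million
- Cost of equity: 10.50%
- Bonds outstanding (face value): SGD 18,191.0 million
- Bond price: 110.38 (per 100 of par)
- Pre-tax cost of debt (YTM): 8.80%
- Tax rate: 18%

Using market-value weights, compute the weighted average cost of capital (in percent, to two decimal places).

Market value of equity E = 206.35 × 86.01m = 17748.1635m. Market value of debt D = 18191m × 110.38/100 = 20079.2258m.
Total capital V = 17748.1635 + 20079.2258 = 37827.3893.
Equity: weight = 17748.1635/37827.3893 = 0.4692; cost = 10.5%.
Bonds outstanding: weight = 20079.2258/37827.3893 = 0.5308; after-tax cost = 8.8% × (1 − 18%) = 7.2160%.
WACC = 0.4692 × 10.5000% + 0.5308 × 7.2160% = 8.7568%.

8.76%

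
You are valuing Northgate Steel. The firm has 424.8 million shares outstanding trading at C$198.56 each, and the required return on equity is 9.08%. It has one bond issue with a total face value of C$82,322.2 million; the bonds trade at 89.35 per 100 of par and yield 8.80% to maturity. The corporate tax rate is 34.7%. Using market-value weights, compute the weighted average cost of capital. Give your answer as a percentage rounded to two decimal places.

Market value of equity E = 198.56 × 424.8m = 84348.288m. Market value of debt D = 82322.2m × 89.35/100 = 73554.8857m.
Total capital V = 84348.288 + 73554.8857 = 157903.1737.
Equity: weight = 84348.288/157903.1737 = 0.5342; cost = 9.08%.
Bonds outstanding: weight = 73554.8857/157903.1737 = 0.4658; after-tax cost = 8.8% × (1 − 34.7%) = 5.7464%.
WACC = 0.5342 × 9.0800% + 0.4658 × 5.7464% = 7.5271%.

7.53%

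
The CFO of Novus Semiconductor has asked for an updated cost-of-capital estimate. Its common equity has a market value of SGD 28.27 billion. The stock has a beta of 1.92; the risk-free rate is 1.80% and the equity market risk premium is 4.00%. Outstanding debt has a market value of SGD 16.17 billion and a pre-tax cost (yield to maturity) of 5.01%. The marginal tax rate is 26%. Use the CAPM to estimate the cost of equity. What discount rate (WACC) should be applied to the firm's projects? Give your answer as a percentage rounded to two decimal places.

Cost of equity via CAPM: Re = 1.8% + 1.92 × 4.0% = 9.4800%.
Total capital V = 28.27 + 16.17 = 44.44.
Equity: weight = 28.27/44.44 = 0.6361; cost = 9.48%.
Debt: weight = 16.17/44.44 = 0.3639; after-tax cost = 5.01% × (1 − 26%) = 3.7074%.
WACC = 0.6361 × 9.4800% + 0.3639 × 3.7074% = 7.3796%.

7.38%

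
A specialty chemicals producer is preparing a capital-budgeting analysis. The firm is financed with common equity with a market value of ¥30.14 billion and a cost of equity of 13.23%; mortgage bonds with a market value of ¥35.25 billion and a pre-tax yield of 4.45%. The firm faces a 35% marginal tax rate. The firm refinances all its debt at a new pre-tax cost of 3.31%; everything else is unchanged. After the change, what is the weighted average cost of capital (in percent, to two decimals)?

7.26%

After the change:
Total capital V = 30.14 + 35.25 = 65.39.
Equity: weight = 30.14/65.39 = 0.4609; cost = 13.23%.
Mortgage bonds: weight = 35.25/65.39 = 0.5391; after-tax cost = 3.31% × (1 − 35%) = 2.1515%.
WACC = 0.4609 × 13.2300% + 0.5391 × 2.1515% = 7.2579%.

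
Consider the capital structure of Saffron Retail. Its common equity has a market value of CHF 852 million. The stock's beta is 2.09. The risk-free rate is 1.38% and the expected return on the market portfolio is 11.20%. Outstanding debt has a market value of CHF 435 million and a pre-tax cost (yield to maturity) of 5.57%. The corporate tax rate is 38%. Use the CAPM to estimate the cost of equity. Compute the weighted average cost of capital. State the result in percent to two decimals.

15.67%

Market risk premium = 11.2% − 1.38% = 9.82%.
Cost of equity via CAPM: Re = 1.38% + 2.09 × 9.82% = 21.9038%.
Total capital V = 852 + 435 = 1287.
Equity: weight = 852/1287 = 0.6620; cost = 21.9038%.
Debt: weight = 435/1287 = 0.3380; after-tax cost = 5.57% × (1 − 38%) = 3.4534%.
WACC = 0.6620 × 21.9038% + 0.3380 × 3.4534% = 15.6677%.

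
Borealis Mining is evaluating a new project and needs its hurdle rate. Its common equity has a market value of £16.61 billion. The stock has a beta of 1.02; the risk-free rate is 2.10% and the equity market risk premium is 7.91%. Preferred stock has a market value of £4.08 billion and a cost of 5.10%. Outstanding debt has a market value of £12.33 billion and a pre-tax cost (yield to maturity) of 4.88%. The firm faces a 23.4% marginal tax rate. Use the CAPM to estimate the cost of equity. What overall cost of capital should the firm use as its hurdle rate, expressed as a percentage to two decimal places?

7.14%

Cost of equity via CAPM: Re = 2.1% + 1.02 × 7.91% = 10.1682%.
Total capital V = 16.61 + 4.08 + 12.33 = 33.02.
Equity: weight = 16.61/33.02 = 0.5030; cost = 10.1682%.
Preferred: weight = 4.08/33.02 = 0.1236; cost = 5.1%.
Debt: weight = 12.33/33.02 = 0.3734; after-tax cost = 4.88% × (1 − 23.4%) = 3.7381%.
WACC = 0.5030 × 10.1682% + 0.1236 × 5.1000% + 0.3734 × 3.7381% = 7.1409%.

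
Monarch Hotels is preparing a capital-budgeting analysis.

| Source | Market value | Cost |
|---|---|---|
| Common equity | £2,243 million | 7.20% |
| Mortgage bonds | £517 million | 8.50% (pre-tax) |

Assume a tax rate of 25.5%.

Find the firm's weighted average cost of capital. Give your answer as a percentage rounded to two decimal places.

Total capital V = 2243 + 517 = 2760.
Equity: weight = 2243/2760 = 0.8127; cost = 7.2%.
Mortgage bonds: weight = 517/2760 = 0.1873; after-tax cost = 8.5% × (1 − 25.5%) = 6.3325%.
WACC = 0.8127 × 7.2000% + 0.1873 × 6.3325% = 7.0375%.

7.04%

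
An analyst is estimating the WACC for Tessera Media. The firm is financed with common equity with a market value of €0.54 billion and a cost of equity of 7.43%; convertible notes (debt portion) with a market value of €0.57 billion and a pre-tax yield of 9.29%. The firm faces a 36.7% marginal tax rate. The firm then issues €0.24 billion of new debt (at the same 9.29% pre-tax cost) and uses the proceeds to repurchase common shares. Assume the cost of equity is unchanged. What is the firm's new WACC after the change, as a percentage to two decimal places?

6.30%

After the change:
Total capital V = 0.3 + 0.81 = 1.11.
Equity: weight = 0.3/1.11 = 0.2703; cost = 7.43%.
Convertible notes (debt portion): weight = 0.81/1.11 = 0.7297; after-tax cost = 9.29% × (1 − 36.7%) = 5.8806%.
WACC = 0.2703 × 7.4300% + 0.7297 × 5.8806% = 6.2993%.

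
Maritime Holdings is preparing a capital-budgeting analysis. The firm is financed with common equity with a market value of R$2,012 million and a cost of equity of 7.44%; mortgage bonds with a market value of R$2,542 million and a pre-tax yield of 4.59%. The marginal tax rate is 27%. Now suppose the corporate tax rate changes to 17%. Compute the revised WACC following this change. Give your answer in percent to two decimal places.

After the change:
Total capital V = 2012 + 2542 = 4554.
Equity: weight = 2012/4554 = 0.4418; cost = 7.44%.
Mortgage bonds: weight = 2542/4554 = 0.5582; after-tax cost = 4.59% × (1 − 17%) = 3.8097%.
WACC = 0.4418 × 7.4400% + 0.5582 × 3.8097% = 5.4136%.

5.41%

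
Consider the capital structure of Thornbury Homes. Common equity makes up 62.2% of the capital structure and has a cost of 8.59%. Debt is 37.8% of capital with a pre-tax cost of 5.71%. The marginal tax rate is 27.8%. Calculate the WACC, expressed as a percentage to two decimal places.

After-tax cost of debt = 5.71% × (1 − 27.8%) = 4.1226%.
WACC = 0.622 × 8.5900% + 0.378 × 4.1226% = 6.9013%.

6.90%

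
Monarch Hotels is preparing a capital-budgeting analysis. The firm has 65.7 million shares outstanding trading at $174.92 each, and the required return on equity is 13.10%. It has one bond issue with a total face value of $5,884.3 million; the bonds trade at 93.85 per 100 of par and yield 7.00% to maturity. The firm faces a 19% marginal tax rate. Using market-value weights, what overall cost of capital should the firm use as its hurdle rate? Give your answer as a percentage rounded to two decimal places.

10.69%

Market value of equity E = 174.92 × 65.7m = 11492.244m. Market value of debt D = 5884.3m × 93.85/100 = 5522.41555m.
Total capital V = 11492.244 + 5522.41555 = 17014.65955.
Equity: weight = 11492.244/17014.65955 = 0.6754; cost = 13.1%.
Bonds outstanding: weight = 5522.41555/17014.65955 = 0.3246; after-tax cost = 7% × (1 − 19%) = 5.6700%.
WACC = 0.6754 × 13.1000% + 0.3246 × 5.6700% = 10.6885%.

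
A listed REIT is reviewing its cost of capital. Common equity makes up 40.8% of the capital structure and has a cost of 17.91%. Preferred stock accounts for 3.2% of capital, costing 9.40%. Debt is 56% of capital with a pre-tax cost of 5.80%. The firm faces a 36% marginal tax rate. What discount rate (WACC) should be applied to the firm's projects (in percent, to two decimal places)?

After-tax cost of debt = 5.8% × (1 − 36%) = 3.7120%.
WACC = 0.408 × 17.9100% + 0.032 × 9.4000% + 0.560 × 3.7120% = 9.6868%.

9.69%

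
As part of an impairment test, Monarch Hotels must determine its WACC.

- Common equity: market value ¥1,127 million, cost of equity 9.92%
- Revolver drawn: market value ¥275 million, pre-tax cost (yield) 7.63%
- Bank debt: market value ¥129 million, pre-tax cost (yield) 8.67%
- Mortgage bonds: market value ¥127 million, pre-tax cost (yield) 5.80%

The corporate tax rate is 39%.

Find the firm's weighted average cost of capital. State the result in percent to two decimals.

8.20%

Total capital V = 1127 + 275 + 129 + 127 = 1658.
Equity: weight = 1127/1658 = 0.6797; cost = 9.92%.
Revolver drawn: weight = 275/1658 = 0.1659; after-tax cost = 7.63% × (1 − 39%) = 4.6543%.
Bank debt: weight = 129/1658 = 0.0778; after-tax cost = 8.67% × (1 − 39%) = 5.2887%.
Mortgage bonds: weight = 127/1658 = 0.0766; after-tax cost = 5.8% × (1 − 39%) = 3.5380%.
WACC = 0.6797 × 9.9200% + 0.1659 × 4.6543% + 0.0778 × 5.2887% + 0.0766 × 3.5380% = 8.1974%.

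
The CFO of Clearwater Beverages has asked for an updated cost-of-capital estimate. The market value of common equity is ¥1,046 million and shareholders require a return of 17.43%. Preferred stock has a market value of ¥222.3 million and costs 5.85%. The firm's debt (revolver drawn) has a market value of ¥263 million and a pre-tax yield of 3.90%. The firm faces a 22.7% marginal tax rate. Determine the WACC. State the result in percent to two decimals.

Total capital V = 1046 + 222.3 + 263 = 1531.3.
Equity: weight = 1046/1531.3 = 0.6831; cost = 17.43%.
Preferred: weight = 222.3/1531.3 = 0.1452; cost = 5.85%.
Revolver drawn: weight = 263/1531.3 = 0.1717; after-tax cost = 3.9% × (1 − 22.7%) = 3.0147%.
WACC = 0.6831 × 17.4300% + 0.1452 × 5.8500% + 0.1717 × 3.0147% = 13.2731%.

13.27%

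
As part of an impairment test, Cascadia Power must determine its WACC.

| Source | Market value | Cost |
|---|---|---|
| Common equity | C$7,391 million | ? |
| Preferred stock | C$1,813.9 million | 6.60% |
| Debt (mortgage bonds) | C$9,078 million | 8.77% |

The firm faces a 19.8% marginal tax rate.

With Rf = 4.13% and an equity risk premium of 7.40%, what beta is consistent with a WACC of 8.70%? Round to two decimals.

0.96

Total capital V = 7391 + 1813.9 + 9078 = 18282.9.
Equity weight = 7391/18282.9 = 0.4043.
Preferred weight = 1813.9/18282.9 = 0.0992.
Mortgage bonds weight = 9078/18282.9 = 0.4965.
Debt contribution = 0.4965 × 8.77% × (1 − 19.8%) = 3.4924%.
Preferred contribution = 0.0992 × 6.6% = 0.6548%.
Required equity contribution = 8.7% − 4.1472% = 4.5528%  ⇒  Re = 11.2622%.
CAPM: 11.2622% = 4.13% + β × 7.4%  ⇒  β = 0.9638.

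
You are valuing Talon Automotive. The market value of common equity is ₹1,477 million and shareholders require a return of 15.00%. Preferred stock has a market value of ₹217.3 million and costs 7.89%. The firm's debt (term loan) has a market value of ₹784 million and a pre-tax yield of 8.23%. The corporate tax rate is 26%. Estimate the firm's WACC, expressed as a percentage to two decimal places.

11.56%

Total capital V = 1477 + 217.3 + 784 = 2478.3.
Equity: weight = 1477/2478.3 = 0.5960; cost = 15%.
Preferred: weight = 217.3/2478.3 = 0.0877; cost = 7.89%.
Term loan: weight = 784/2478.3 = 0.3163; after-tax cost = 8.23% × (1 − 26%) = 6.0902%.
WACC = 0.5960 × 15.0000% + 0.0877 × 7.8900% + 0.3163 × 6.0902% = 11.5580%.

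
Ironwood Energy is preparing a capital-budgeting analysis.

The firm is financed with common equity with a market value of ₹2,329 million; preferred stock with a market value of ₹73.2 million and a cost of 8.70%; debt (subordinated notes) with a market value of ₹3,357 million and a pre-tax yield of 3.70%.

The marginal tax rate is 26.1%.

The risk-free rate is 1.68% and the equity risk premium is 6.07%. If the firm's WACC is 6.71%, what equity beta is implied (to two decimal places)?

Total capital V = 2329 + 73.2 + 3357 = 5759.2.
Equity weight = 2329/5759.2 = 0.4044.
Preferred weight = 73.2/5759.2 = 0.0127.
Subordinated notes weight = 3357/5759.2 = 0.5829.
Debt contribution = 0.5829 × 3.7% × (1 − 26.1%) = 1.5938%.
Preferred contribution = 0.0127 × 8.7% = 0.1106%.
Required equity contribution = 6.71% − 1.7044% = 5.0056%  ⇒  Re = 12.3780%.
CAPM: 12.3780% = 1.68% + β × 6.07%  ⇒  β = 1.7624.

1.76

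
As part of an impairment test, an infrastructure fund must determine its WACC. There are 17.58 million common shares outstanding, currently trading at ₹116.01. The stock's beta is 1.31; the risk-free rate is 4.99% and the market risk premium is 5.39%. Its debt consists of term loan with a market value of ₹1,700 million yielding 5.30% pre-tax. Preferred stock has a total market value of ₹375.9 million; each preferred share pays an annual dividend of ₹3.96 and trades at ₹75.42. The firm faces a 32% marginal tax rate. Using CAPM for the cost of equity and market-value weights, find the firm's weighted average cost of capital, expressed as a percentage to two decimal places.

Cost of equity via CAPM: Re = 4.99% + 1.31 × 5.39% = 12.0509%.
Cost of preferred: Rp = 3.96 / 75.42 = 5.2506%.
Market value of equity E = 116.01 × 17.58m = 2039.4558m.
Total capital V = 2039.4558 + 375.9 + 1700 = 4115.3558.
Equity: weight = 2039.4558/4115.3558 = 0.4956; cost = 12.0509%.
Preferred: weight = 375.9/4115.3558 = 0.0913; cost = 5.2506%.
Term loan: weight = 1700/4115.3558 = 0.4131; after-tax cost = 5.3% × (1 − 32%) = 3.6040%.
WACC = 0.4956 × 12.0509% + 0.0913 × 5.2506% + 0.4131 × 3.6040% = 7.9405%.

7.94%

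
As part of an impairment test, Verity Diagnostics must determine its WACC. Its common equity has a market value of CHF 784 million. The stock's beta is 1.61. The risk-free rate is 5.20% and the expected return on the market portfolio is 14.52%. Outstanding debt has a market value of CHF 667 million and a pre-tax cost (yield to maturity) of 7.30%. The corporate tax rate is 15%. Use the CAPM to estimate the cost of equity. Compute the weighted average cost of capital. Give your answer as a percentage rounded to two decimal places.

13.77%

Market risk premium = 14.52% − 5.2% = 9.32%.
Cost of equity via CAPM: Re = 5.2% + 1.61 × 9.32% = 20.2052%.
Total capital V = 784 + 667 = 1451.
Equity: weight = 784/1451 = 0.5403; cost = 20.2052%.
Debt: weight = 667/1451 = 0.4597; after-tax cost = 7.3% × (1 − 15%) = 6.2050%.
WACC = 0.5403 × 20.2052% + 0.4597 × 6.2050% = 13.7695%.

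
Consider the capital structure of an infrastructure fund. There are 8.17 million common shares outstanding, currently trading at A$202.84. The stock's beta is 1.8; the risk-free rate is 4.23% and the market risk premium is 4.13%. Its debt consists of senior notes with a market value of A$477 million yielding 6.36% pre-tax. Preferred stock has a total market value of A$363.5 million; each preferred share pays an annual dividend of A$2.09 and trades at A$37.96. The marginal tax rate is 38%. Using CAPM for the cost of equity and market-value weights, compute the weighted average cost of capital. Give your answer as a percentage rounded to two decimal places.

9.29%

Cost of equity via CAPM: Re = 4.23% + 1.8 × 4.13% = 11.6640%.
Cost of preferred: Rp = 2.09 / 37.96 = 5.5058%.
Market value of equity E = 202.84 × 8.17m = 1657.2028m.
Total capital V = 1657.2028 + 363.5 + 477 = 2497.7028.
Equity: weight = 1657.2028/2497.7028 = 0.6635; cost = 11.664%.
Preferred: weight = 363.5/2497.7028 = 0.1455; cost = 5.5058%.
Senior notes: weight = 477/2497.7028 = 0.1910; after-tax cost = 6.36% × (1 − 38%) = 3.9432%.
WACC = 0.6635 × 11.6640% + 0.1455 × 5.5058% + 0.1910 × 3.9432% = 9.2933%.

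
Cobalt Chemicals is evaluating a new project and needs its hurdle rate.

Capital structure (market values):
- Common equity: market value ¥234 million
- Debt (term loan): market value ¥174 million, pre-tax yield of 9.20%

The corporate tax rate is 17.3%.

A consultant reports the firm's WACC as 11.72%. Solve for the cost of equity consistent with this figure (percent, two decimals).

14.78%

Total capital V = 234 + 174 = 408.
Equity weight = 234/408 = 0.5735.
Term loan weight = 174/408 = 0.4265.
Debt contribution = 0.4265 × 9.2% × (1 − 17.3%) = 3.2448%.
Required equity contribution = 11.72% − 3.2448% = 8.4752%.
Re = 8.4752% / 0.5735 = 14.7773%.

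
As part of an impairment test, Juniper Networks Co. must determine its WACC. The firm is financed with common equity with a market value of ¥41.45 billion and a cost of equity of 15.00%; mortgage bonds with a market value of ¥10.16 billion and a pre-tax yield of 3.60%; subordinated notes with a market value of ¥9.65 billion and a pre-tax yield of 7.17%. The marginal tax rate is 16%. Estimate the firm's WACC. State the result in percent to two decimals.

11.60%

Total capital V = 41.45 + 10.16 + 9.65 = 61.26.
Equity: weight = 41.45/61.26 = 0.6766; cost = 15%.
Mortgage bonds: weight = 10.16/61.26 = 0.1659; after-tax cost = 3.6% × (1 − 16%) = 3.0240%.
Subordinated notes: weight = 9.65/61.26 = 0.1575; after-tax cost = 7.17% × (1 − 16%) = 6.0228%.
WACC = 0.6766 × 15.0000% + 0.1659 × 3.0240% + 0.1575 × 6.0228% = 11.5996%.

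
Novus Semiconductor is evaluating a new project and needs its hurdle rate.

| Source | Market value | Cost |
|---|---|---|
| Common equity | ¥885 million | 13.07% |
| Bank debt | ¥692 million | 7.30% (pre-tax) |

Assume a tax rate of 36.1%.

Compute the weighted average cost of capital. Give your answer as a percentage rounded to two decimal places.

Total capital V = 885 + 692 = 1577.
Equity: weight = 885/1577 = 0.5612; cost = 13.07%.
Bank debt: weight = 692/1577 = 0.4388; after-tax cost = 7.3% × (1 − 36.1%) = 4.6647%.
WACC = 0.5612 × 13.0700% + 0.4388 × 4.6647% = 9.3817%.

9.38%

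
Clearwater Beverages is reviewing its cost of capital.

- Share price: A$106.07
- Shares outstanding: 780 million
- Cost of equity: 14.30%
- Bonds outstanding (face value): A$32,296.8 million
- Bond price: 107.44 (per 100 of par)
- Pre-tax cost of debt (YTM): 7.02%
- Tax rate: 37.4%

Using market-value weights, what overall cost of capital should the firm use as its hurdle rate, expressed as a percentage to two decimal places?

Market value of equity E = 106.07 × 780m = 82734.6m. Market value of debt D = 32296.8m × 107.44/100 = 34699.68192m.
Total capital V = 82734.6 + 34699.68192 = 117434.28192.
Equity: weight = 82734.6/117434.28192 = 0.7045; cost = 14.3%.
Bonds outstanding: weight = 34699.68192/117434.28192 = 0.2955; after-tax cost = 7.02% × (1 − 37.4%) = 4.3945%.
WACC = 0.7045 × 14.3000% + 0.2955 × 4.3945% = 11.3731%.

11.37%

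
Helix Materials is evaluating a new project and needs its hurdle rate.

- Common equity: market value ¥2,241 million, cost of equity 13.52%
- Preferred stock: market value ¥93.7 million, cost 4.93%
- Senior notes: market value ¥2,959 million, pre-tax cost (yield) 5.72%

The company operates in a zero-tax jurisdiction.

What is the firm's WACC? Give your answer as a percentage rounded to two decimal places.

9.01%

Total capital V = 2241 + 93.7 + 2959 = 5293.7.
Equity: weight = 2241/5293.7 = 0.4233; cost = 13.52%.
Preferred: weight = 93.7/5293.7 = 0.0177; cost = 4.93%.
Senior notes: weight = 2959/5293.7 = 0.5590; after-tax cost = 5.72% × (1 − 0%) = 5.7200%.
WACC = 0.4233 × 13.5200% + 0.0177 × 4.9300% + 0.5590 × 5.7200% = 9.0080%.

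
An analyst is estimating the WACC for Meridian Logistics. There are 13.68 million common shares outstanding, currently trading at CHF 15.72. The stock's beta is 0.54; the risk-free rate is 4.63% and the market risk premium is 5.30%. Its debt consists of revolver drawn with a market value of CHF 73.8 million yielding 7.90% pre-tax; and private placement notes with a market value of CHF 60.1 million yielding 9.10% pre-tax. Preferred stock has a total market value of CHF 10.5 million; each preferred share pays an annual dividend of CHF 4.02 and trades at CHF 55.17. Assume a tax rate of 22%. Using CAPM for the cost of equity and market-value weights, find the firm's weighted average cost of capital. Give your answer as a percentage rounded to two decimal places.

7.15%

Cost of equity via CAPM: Re = 4.63% + 0.54 × 5.3% = 7.4920%.
Cost of preferred: Rp = 4.02 / 55.17 = 7.2866%.
Market value of equity E = 15.72 × 13.68m = 215.0496m.
Total capital V = 215.0496 + 10.5 + 73.8 + 60.1 = 359.4496.
Equity: weight = 215.0496/359.4496 = 0.5983; cost = 7.492%.
Preferred: weight = 10.5/359.4496 = 0.0292; cost = 7.2866%.
Revolver drawn: weight = 73.8/359.4496 = 0.2053; after-tax cost = 7.9% × (1 − 22%) = 6.1620%.
Private placement notes: weight = 60.1/359.4496 = 0.1672; after-tax cost = 9.1% × (1 − 22%) = 7.0980%.
WACC = 0.5983 × 7.4920% + 0.0292 × 7.2866% + 0.2053 × 6.1620% + 0.1672 × 7.0980% = 7.1471%.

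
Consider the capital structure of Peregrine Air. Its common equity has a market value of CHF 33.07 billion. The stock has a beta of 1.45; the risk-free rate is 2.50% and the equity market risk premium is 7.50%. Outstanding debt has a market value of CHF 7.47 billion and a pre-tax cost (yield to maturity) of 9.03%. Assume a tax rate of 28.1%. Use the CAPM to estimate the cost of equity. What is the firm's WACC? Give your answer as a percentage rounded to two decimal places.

12.11%

Cost of equity via CAPM: Re = 2.5% + 1.45 × 7.5% = 13.3750%.
Total capital V = 33.07 + 7.47 = 40.54.
Equity: weight = 33.07/40.54 = 0.8157; cost = 13.375%.
Debt: weight = 7.47/40.54 = 0.1843; after-tax cost = 9.03% × (1 − 28.1%) = 6.4926%.
WACC = 0.8157 × 13.3750% + 0.1843 × 6.4926% = 12.1068%.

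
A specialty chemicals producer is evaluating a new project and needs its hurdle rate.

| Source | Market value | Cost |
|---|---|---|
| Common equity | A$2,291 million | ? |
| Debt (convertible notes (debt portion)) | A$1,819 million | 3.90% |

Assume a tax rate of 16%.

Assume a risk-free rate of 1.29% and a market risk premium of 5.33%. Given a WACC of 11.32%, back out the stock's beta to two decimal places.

Total capital V = 2291 + 1819 = 4110.
Equity weight = 2291/4110 = 0.5574.
Convertible notes (debt portion) weight = 1819/4110 = 0.4426.
Debt contribution = 0.4426 × 3.9% × (1 − 16%) = 1.4499%.
Required equity contribution = 11.32% − 1.4499% = 9.8701%  ⇒  Re = 17.7067%.
CAPM: 17.7067% = 1.29% + β × 5.33%  ⇒  β = 3.0801.

3.08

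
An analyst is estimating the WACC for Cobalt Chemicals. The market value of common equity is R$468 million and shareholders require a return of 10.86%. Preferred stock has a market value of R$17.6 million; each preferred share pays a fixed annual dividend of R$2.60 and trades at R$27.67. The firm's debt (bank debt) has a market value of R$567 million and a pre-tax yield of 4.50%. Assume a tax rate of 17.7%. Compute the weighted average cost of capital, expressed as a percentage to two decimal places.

6.98%

Cost of preferred: Rp = 2.6 / 27.67 = 9.3965%.
Total capital V = 468 + 17.6 + 567 = 1052.6.
Equity: weight = 468/1052.6 = 0.4446; cost = 10.86%.
Preferred: weight = 17.6/1052.6 = 0.0167; cost = 9.3965%.
Bank debt: weight = 567/1052.6 = 0.5387; after-tax cost = 4.5% × (1 − 17.7%) = 3.7035%.
WACC = 0.4446 × 10.8600% + 0.0167 × 9.3965% + 0.5387 × 3.7035% = 6.9806%.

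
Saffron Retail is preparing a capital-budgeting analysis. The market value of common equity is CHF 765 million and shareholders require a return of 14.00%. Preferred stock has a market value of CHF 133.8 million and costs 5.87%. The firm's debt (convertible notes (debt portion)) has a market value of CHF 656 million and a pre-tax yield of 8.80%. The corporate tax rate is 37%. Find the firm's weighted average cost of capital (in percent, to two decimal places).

Total capital V = 765 + 133.8 + 656 = 1554.8.
Equity: weight = 765/1554.8 = 0.4920; cost = 14%.
Preferred: weight = 133.8/1554.8 = 0.0861; cost = 5.87%.
Convertible notes (debt portion): weight = 656/1554.8 = 0.4219; after-tax cost = 8.8% × (1 − 37%) = 5.5440%.
WACC = 0.4920 × 14.0000% + 0.0861 × 5.8700% + 0.4219 × 5.5440% = 9.7326%.

9.73%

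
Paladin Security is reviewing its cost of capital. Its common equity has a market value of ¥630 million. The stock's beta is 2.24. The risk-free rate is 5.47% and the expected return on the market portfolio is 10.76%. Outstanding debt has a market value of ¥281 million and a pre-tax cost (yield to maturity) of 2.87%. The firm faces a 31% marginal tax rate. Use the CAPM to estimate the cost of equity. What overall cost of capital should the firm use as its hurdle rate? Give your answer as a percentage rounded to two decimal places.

12.59%

Market risk premium = 10.76% − 5.47% = 5.29%.
Cost of equity via CAPM: Re = 5.47% + 2.24 × 5.29% = 17.3196%.
Total capital V = 630 + 281 = 911.
Equity: weight = 630/911 = 0.6915; cost = 17.3196%.
Debt: weight = 281/911 = 0.3085; after-tax cost = 2.87% × (1 − 31%) = 1.9803%.
WACC = 0.6915 × 17.3196% + 0.3085 × 1.9803% = 12.5882%.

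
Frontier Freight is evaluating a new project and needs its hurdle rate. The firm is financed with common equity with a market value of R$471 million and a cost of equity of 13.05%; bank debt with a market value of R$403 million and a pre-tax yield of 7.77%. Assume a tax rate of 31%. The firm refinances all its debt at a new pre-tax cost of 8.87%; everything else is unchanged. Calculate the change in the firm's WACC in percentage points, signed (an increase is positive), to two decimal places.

+0.35 pp

Current WACC:
Total capital V = 471 + 403 = 874.
Equity: weight = 471/874 = 0.5389; cost = 13.05%.
Bank debt: weight = 403/874 = 0.4611; after-tax cost = 7.77% × (1 − 31%) = 5.3613%.
WACC = 0.5389 × 13.0500% + 0.4611 × 5.3613% = 9.5048%.
After the change:
Total capital V = 471 + 403 = 874.
Equity: weight = 471/874 = 0.5389; cost = 13.05%.
Bank debt: weight = 403/874 = 0.4611; after-tax cost = 8.87% × (1 − 31%) = 6.1203%.
WACC = 0.5389 × 13.0500% + 0.4611 × 6.1203% = 9.8547%.
Change in WACC = 9.8547% − 9.5048% = 0.3500 pp.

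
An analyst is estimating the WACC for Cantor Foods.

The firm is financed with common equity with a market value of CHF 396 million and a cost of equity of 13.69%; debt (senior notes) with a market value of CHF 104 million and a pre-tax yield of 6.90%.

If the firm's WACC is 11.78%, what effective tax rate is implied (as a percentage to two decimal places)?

34.68%

Total capital V = 396 + 104 = 500.
Equity weight = 396/500 = 0.7920.
Senior notes weight = 104/500 = 0.2080.
Equity contribution = 0.7920 × 13.69% = 10.8425%.
Debt contribution must be 11.78% − 10.8425% = 0.9375%.
0.2080 × 6.9% × (1 − T) = 0.9375%  ⇒  (1 − T) = 0.6532.
T = 34.6767%.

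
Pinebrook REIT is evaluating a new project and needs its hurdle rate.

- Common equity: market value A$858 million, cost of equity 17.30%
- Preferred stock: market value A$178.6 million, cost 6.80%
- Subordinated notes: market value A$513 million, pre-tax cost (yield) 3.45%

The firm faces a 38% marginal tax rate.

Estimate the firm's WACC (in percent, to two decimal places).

Total capital V = 858 + 178.6 + 513 = 1549.6.
Equity: weight = 858/1549.6 = 0.5537; cost = 17.3%.
Preferred: weight = 178.6/1549.6 = 0.1153; cost = 6.8%.
Subordinated notes: weight = 513/1549.6 = 0.3311; after-tax cost = 3.45% × (1 − 38%) = 2.1390%.
WACC = 0.5537 × 17.3000% + 0.1153 × 6.8000% + 0.3311 × 2.1390% = 11.0707%.

11.07%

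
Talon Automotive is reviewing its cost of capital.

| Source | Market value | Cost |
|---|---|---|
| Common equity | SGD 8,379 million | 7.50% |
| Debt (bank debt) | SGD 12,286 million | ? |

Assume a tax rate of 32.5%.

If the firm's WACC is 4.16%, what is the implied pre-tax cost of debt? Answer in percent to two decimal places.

Total capital V = 8379 + 12286 = 20665.
Equity weight = 8379/20665 = 0.4055.
Bank debt weight = 12286/20665 = 0.5945.
Equity contribution = 0.4055 × 7.5% = 3.0410%.
Remaining for debt = 4.16% − 3.0410% = 1.1190%.
Rd × (1 − 32.5%) × 0.5945 = 1.1190%  ⇒  Rd = 2.7883%.

2.79%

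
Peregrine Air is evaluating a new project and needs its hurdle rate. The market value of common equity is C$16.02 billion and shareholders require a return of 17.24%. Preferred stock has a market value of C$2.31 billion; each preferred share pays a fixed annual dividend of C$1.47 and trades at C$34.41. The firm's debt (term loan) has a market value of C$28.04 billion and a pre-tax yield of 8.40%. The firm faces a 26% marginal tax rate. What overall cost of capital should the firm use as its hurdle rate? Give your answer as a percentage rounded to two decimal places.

9.93%

Cost of preferred: Rp = 1.47 / 34.41 = 4.2720%.
Total capital V = 16.02 + 2.31 + 28.04 = 46.37.
Equity: weight = 16.02/46.37 = 0.3455; cost = 17.24%.
Preferred: weight = 2.31/46.37 = 0.0498; cost = 4.272%.
Term loan: weight = 28.04/46.37 = 0.6047; after-tax cost = 8.4% × (1 − 26%) = 6.2160%.
WACC = 0.3455 × 17.2400% + 0.0498 × 4.2720% + 0.6047 × 6.2160% = 9.9277%.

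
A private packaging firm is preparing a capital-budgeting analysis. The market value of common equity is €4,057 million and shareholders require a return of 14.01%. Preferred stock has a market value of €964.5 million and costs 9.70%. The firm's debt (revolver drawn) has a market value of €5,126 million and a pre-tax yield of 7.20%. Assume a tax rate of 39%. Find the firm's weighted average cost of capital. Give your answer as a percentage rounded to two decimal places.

Total capital V = 4057 + 964.5 + 5126 = 10147.5.
Equity: weight = 4057/10147.5 = 0.3998; cost = 14.01%.
Preferred: weight = 964.5/10147.5 = 0.0950; cost = 9.7%.
Revolver drawn: weight = 5126/10147.5 = 0.5051; after-tax cost = 7.2% × (1 − 39%) = 4.3920%.
WACC = 0.3998 × 14.0100% + 0.0950 × 9.7000% + 0.5051 × 4.3920% = 8.7418%.

8.74%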